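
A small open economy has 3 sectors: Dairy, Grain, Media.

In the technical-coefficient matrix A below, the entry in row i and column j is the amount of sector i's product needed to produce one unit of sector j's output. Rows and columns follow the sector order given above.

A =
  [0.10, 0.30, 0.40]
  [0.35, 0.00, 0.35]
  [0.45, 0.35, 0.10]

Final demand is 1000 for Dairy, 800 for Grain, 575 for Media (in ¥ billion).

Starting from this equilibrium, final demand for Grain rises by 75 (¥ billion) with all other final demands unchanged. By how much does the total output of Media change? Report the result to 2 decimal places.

I − A =
  [   0.90    -0.30    -0.40]
  [  -0.35     1.00    -0.35]
  [  -0.45    -0.35     0.90]
Cofactors of I−A, C_ij = (−1)^(i+j)·(minor ij) (rows/columns in the sector order above):
  C_11 = (1.00)(0.90) − (-0.35)(-0.35) = 0.7775
  C_12 = −[(-0.35)(0.90) − (-0.35)(-0.45)] = 0.4725
  C_13 = (-0.35)(-0.35) − (1.00)(-0.45) = 0.5725
  C_21 = −[(-0.30)(0.90) − (-0.40)(-0.35)] = 0.4100
  C_22 = (0.90)(0.90) − (-0.40)(-0.45) = 0.6300
  C_23 = −[(0.90)(-0.35) − (-0.30)(-0.45)] = 0.4500
  C_31 = (-0.30)(-0.35) − (-0.40)(1.00) = 0.5050
  C_32 = −[(0.90)(-0.35) − (-0.40)(-0.35)] = 0.4550
  C_33 = (0.90)(1.00) − (-0.30)(-0.35) = 0.7950
det(I−A) = Σ_j (I−A)_1j·C_1j = (0.90)(0.7775) + (-0.30)(0.4725) + (-0.40)(0.5725) = 0.3290
adj(I−A) = Cᵀ =
  [ 0.7775   0.4100   0.5050]
  [ 0.4725   0.6300   0.4550]
  [ 0.5725   0.4500   0.7950]
(I − A)⁻¹ = adj(I−A) / det(I−A) ≈
  [   2.3632     1.2462     1.5350]
  [   1.4362     1.9149     1.3830]
  [   1.7401     1.3678     2.4164]
Δx = (I − A)⁻¹ Δd with Δd having +75 in the Grain component and 0 elsewhere.
So Δx_M = L_MG · (+75), where L_MG = adj(I−A)_MG / det(I−A) = 0.4500 / 0.3290.
Δx_M = 0.4500 × (+75) / 0.3290 = 33.75 / 0.3290 ≈ 102.58.

Δx_M = 102.58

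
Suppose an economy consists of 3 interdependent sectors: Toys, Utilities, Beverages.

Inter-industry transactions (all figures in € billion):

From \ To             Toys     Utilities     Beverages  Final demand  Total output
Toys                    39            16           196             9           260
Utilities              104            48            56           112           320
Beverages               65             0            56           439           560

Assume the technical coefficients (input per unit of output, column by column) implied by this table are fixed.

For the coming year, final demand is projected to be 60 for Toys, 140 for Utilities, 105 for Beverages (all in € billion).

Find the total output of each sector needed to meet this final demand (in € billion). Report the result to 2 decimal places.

Technical coefficients a_ij = z_ij / X_j:
  a_11 = 39/260 = 0.15, a_21 = 104/260 = 0.40, a_31 = 65/260 = 0.25
  a_12 = 16/320 = 0.05, a_22 = 48/320 = 0.15, a_32 = 0/320 = 0.00
  a_13 = 196/560 = 0.35, a_23 = 56/560 = 0.10, a_33 = 56/560 = 0.10
I − A =
  [   0.85    -0.05    -0.35]
  [  -0.40     0.85    -0.10]
  [  -0.25     0.00     0.90]
Cofactors of I−A, C_ij = (−1)^(i+j)·(minor ij) (rows/columns in the sector order above):
  C_11 = (0.85)(0.90) − (-0.10)(0.00) = 0.7650
  C_12 = −[(-0.40)(0.90) − (-0.10)(-0.25)] = 0.3850
  C_13 = (-0.40)(0.00) − (0.85)(-0.25) = 0.2125
  C_21 = −[(-0.05)(0.90) − (-0.35)(0.00)] = 0.0450
  C_22 = (0.85)(0.90) − (-0.35)(-0.25) = 0.6775
  C_23 = −[(0.85)(0.00) − (-0.05)(-0.25)] = 0.0125
  C_31 = (-0.05)(-0.10) − (-0.35)(0.85) = 0.3025
  C_32 = −[(0.85)(-0.10) − (-0.35)(-0.40)] = 0.2250
  C_33 = (0.85)(0.85) − (-0.05)(-0.40) = 0.7025
det(I−A) = Σ_j (I−A)_1j·C_1j = (0.85)(0.7650) + (-0.05)(0.3850) + (-0.35)(0.2125) = 0.556625
adj(I−A) = Cᵀ =
  [ 0.7650   0.0450   0.3025]
  [ 0.3850   0.6775   0.2250]
  [ 0.2125   0.0125   0.7025]
(I − A)⁻¹ = adj(I−A) / det(I−A) ≈
  [   1.3744     0.0808     0.5435]
  [   0.6917     1.2172     0.4042]
  [   0.3818     0.0225     1.2621]
x = (I − A)⁻¹ d = adj(I−A)·d / det(I−A), with det(I−A) = 0.556625:
  x_1 = (0.7650·60 + 0.0450·140 + 0.3025·105) / 0.556625 = 83.9625 / 0.556625 ≈ 150.84
  x_2 = (0.3850·60 + 0.6775·140 + 0.2250·105) / 0.556625 = 141.575 / 0.556625 ≈ 254.35
  x_3 = (0.2125·60 + 0.0125·140 + 0.7025·105) / 0.556625 = 88.2625 / 0.556625 ≈ 158.57

x_1 = 150.84, x_2 = 254.35, x_3 = 158.57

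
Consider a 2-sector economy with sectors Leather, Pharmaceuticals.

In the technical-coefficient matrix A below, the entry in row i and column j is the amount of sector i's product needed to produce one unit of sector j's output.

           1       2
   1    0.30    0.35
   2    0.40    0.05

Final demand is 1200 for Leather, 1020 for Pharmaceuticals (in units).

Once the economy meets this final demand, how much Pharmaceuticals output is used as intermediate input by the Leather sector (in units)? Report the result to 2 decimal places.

I − A =
  [   0.70    -0.35]
  [  -0.40     0.95]
det(I−A) = (0.70)(0.95) − (-0.35)(-0.40) = 0.5250
adj(I−A) = [[0.95, 0.35], [0.40, 0.70]]
(I − A)⁻¹ = adj(I−A) / det(I−A) ≈
  [   1.8095     0.6667]
  [   0.7619     1.3333]
First solve x = (I − A)⁻¹ d = adj(I−A)·d / det(I−A); in particular x_1 = (0.95·1200 + 0.35·1020) / 0.5250 = 1497.00 / 0.5250 ≈ 2851.4286.
Intermediate flow from 2 to 1: z_21 = a_21 · x_1 = 0.40 × 1497.00 / 0.5250 = 598.80 / 0.5250 ≈ 1140.57.

z_21 = 1140.57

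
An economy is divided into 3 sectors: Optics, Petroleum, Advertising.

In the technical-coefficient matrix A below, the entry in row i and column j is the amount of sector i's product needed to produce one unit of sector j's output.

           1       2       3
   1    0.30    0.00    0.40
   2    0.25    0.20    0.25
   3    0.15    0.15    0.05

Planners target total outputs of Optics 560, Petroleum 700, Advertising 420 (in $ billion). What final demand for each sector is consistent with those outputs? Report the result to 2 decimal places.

I − A =
  [   0.70     0.00    -0.40]
  [  -0.25     0.80    -0.25]
  [  -0.15    -0.15     0.95]
d = (I − A) x:
  d_1 = (+0.70)·560 + (+0.00)·700 + (-0.40)·420 = 224.00
  d_2 = (-0.25)·560 + (+0.80)·700 + (-0.25)·420 = 315.00
  d_3 = (-0.15)·560 + (-0.15)·700 + (+0.95)·420 = 210.00

d_1 = 224.00, d_2 = 315.00, d_3 = 210.00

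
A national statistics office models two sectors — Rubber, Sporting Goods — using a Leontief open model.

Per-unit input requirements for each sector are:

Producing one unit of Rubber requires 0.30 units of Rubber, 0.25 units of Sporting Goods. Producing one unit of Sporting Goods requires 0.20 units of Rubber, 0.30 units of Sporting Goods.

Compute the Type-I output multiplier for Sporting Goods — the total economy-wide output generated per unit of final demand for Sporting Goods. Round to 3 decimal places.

I − A =
  [   0.70    -0.20]
  [  -0.25     0.70]
det(I−A) = (0.70)(0.70) − (-0.20)(-0.25) = 0.4400
adj(I−A) = [[0.70, 0.20], [0.25, 0.70]]
(I − A)⁻¹ = adj(I−A) / det(I−A) ≈
  [   1.5909     0.4545]
  [   0.5682     1.5909]
The output multiplier for sector j is the column-j sum of the Leontief inverse (I − A)⁻¹ = adj(I−A) / det(I−A).
Column S of adj(I−A): (0.20, 0.70); det(I−A) = 0.4400.
m_S = (0.20 + 0.70) / 0.4400 = 0.90 / 0.4400 ≈ 2.045.

m_S = 2.045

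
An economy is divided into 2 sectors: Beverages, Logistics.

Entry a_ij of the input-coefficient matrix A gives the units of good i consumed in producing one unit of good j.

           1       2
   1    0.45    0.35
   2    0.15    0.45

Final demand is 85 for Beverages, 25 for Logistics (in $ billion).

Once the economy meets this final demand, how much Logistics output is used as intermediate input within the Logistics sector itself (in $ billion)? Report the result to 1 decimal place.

I − A =
  [   0.55    -0.35]
  [  -0.15     0.55]
det(I−A) = (0.55)(0.55) − (-0.35)(-0.15) = 0.2500
adj(I−A) = [[0.55, 0.35], [0.15, 0.55]]
(I − A)⁻¹ = adj(I−A) / det(I−A) ≈
  [   2.2000     1.4000]
  [   0.6000     2.2000]
First solve x = (I − A)⁻¹ d = adj(I−A)·d / det(I−A); in particular x_2 = (0.15·85 + 0.55·25) / 0.2500 = 26.50 / 0.2500 = 106.000.
Intermediate flow from 2 to 2: z_22 = a_22 · x_2 = 0.45 × 26.50 / 0.2500 = 11.925 / 0.2500 = 47.7.

z_22 = 47.7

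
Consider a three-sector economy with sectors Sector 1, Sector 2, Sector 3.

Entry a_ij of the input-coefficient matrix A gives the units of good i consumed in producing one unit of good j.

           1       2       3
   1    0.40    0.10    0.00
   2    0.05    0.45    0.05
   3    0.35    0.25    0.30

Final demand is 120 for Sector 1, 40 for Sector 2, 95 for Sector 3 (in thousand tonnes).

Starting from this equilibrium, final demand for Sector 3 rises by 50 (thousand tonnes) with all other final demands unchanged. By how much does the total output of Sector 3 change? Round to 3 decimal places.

Δx_3 = 74.456

I − A =
  [   0.60    -0.10     0.00]
  [  -0.05     0.55    -0.05]
  [  -0.35    -0.25     0.70]
Cofactors of I−A, C_ij = (−1)^(i+j)·(minor ij) (rows/columns in the sector order above):
  C_11 = (0.55)(0.70) − (-0.05)(-0.25) = 0.3725
  C_12 = −[(-0.05)(0.70) − (-0.05)(-0.35)] = 0.0525
  C_13 = (-0.05)(-0.25) − (0.55)(-0.35) = 0.2050
  C_21 = −[(-0.10)(0.70) − (0.00)(-0.25)] = 0.0700
  C_22 = (0.60)(0.70) − (0.00)(-0.35) = 0.4200
  C_23 = −[(0.60)(-0.25) − (-0.10)(-0.35)] = 0.1850
  C_31 = (-0.10)(-0.05) − (0.00)(0.55) = 0.0050
  C_32 = −[(0.60)(-0.05) − (0.00)(-0.05)] = 0.0300
  C_33 = (0.60)(0.55) − (-0.10)(-0.05) = 0.3250
det(I−A) = Σ_j (I−A)_1j·C_1j = (0.60)(0.3725) + (-0.10)(0.0525) + (0.00)(0.2050) = 0.21825
adj(I−A) = Cᵀ =
  [ 0.3725   0.0700   0.0050]
  [ 0.0525   0.4200   0.0300]
  [ 0.2050   0.1850   0.3250]
(I − A)⁻¹ = adj(I−A) / det(I−A) ≈
  [   1.7068     0.3207     0.0229]
  [   0.2405     1.9244     0.1375]
  [   0.9393     0.8477     1.4891]
Δx = (I − A)⁻¹ Δd with Δd having +50 in the Sector 3 component and 0 elsewhere.
So Δx_3 = L_33 · (+50), where L_33 = adj(I−A)_33 / det(I−A) = 0.3250 / 0.21825.
Δx_3 = 0.3250 × (+50) / 0.21825 = 16.25 / 0.21825 ≈ 74.456.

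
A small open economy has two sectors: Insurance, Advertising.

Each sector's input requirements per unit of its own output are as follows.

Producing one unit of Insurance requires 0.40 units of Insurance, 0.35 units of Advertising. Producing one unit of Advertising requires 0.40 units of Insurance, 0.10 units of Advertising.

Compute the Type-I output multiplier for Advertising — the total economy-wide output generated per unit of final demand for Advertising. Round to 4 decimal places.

I − A =
  [   0.60    -0.40]
  [  -0.35     0.90]
det(I−A) = (0.60)(0.90) − (-0.40)(-0.35) = 0.4000
adj(I−A) = [[0.90, 0.40], [0.35, 0.60]]
(I − A)⁻¹ = adj(I−A) / det(I−A) ≈
  [   2.25000     1.00000]
  [   0.87500     1.50000]
The output multiplier for sector j is the column-j sum of the Leontief inverse (I − A)⁻¹ = adj(I−A) / det(I−A).
Column A of adj(I−A): (0.40, 0.60); det(I−A) = 0.4000.
m_A = (0.40 + 0.60) / 0.4000 = 1.00 / 0.4000 = 2.5000.

m_A = 2.5000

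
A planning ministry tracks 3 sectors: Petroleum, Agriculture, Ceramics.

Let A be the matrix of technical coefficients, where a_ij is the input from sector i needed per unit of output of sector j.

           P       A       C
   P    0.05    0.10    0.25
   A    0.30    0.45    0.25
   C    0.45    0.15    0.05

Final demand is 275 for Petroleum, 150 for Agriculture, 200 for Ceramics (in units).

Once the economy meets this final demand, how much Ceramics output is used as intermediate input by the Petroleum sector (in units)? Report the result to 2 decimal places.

z_CP = 240.28

I − A =
  [   0.95    -0.10    -0.25]
  [  -0.30     0.55    -0.25]
  [  -0.45    -0.15     0.95]
Cofactors of I−A, C_ij = (−1)^(i+j)·(minor ij) (rows/columns in the sector order above):
  C_11 = (0.55)(0.95) − (-0.25)(-0.15) = 0.4850
  C_12 = −[(-0.30)(0.95) − (-0.25)(-0.45)] = 0.3975
  C_13 = (-0.30)(-0.15) − (0.55)(-0.45) = 0.2925
  C_21 = −[(-0.10)(0.95) − (-0.25)(-0.15)] = 0.1325
  C_22 = (0.95)(0.95) − (-0.25)(-0.45) = 0.7900
  C_23 = −[(0.95)(-0.15) − (-0.10)(-0.45)] = 0.1875
  C_31 = (-0.10)(-0.25) − (-0.25)(0.55) = 0.1625
  C_32 = −[(0.95)(-0.25) − (-0.25)(-0.30)] = 0.3125
  C_33 = (0.95)(0.55) − (-0.10)(-0.30) = 0.4925
det(I−A) = Σ_j (I−A)_1j·C_1j = (0.95)(0.4850) + (-0.10)(0.3975) + (-0.25)(0.2925) = 0.347875
adj(I−A) = Cᵀ =
  [ 0.4850   0.1325   0.1625]
  [ 0.3975   0.7900   0.3125]
  [ 0.2925   0.1875   0.4925]
(I − A)⁻¹ = adj(I−A) / det(I−A) ≈
  [   1.3942     0.3809     0.4671]
  [   1.1427     2.2709     0.8983]
  [   0.8408     0.5390     1.4157]
First solve x = (I − A)⁻¹ d = adj(I−A)·d / det(I−A); in particular x_P = (0.4850·275 + 0.1325·150 + 0.1625·200) / 0.347875 = 185.75 / 0.347875 ≈ 533.9562.
Intermediate flow from C to P: z_CP = a_CP · x_P = 0.45 × 185.75 / 0.347875 = 83.5875 / 0.347875 ≈ 240.28.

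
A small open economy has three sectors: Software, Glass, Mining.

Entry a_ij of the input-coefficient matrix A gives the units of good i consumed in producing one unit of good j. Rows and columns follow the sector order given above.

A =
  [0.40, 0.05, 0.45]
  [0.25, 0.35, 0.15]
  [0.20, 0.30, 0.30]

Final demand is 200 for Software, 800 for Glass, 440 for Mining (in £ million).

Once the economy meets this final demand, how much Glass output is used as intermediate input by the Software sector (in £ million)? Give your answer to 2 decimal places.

I − A =
  [   0.60    -0.05    -0.45]
  [  -0.25     0.65    -0.15]
  [  -0.20    -0.30     0.70]
Cofactors of I−A, C_ij = (−1)^(i+j)·(minor ij) (rows/columns in the sector order above):
  C_11 = (0.65)(0.70) − (-0.15)(-0.30) = 0.4100
  C_12 = −[(-0.25)(0.70) − (-0.15)(-0.20)] = 0.2050
  C_13 = (-0.25)(-0.30) − (0.65)(-0.20) = 0.2050
  C_21 = −[(-0.05)(0.70) − (-0.45)(-0.30)] = 0.1700
  C_22 = (0.60)(0.70) − (-0.45)(-0.20) = 0.3300
  C_23 = −[(0.60)(-0.30) − (-0.05)(-0.20)] = 0.1900
  C_31 = (-0.05)(-0.15) − (-0.45)(0.65) = 0.3000
  C_32 = −[(0.60)(-0.15) − (-0.45)(-0.25)] = 0.2025
  C_33 = (0.60)(0.65) − (-0.05)(-0.25) = 0.3775
det(I−A) = Σ_j (I−A)_1j·C_1j = (0.60)(0.4100) + (-0.05)(0.2050) + (-0.45)(0.2050) = 0.1435
adj(I−A) = Cᵀ =
  [ 0.4100   0.1700   0.3000]
  [ 0.2050   0.3300   0.2025]
  [ 0.2050   0.1900   0.3775]
(I − A)⁻¹ = adj(I−A) / det(I−A) ≈
  [   2.8571     1.1847     2.0906]
  [   1.4286     2.2997     1.4111]
  [   1.4286     1.3240     2.6307]
First solve x = (I − A)⁻¹ d = adj(I−A)·d / det(I−A); in particular x_S = (0.4100·200 + 0.1700·800 + 0.3000·440) / 0.1435 = 350.00 / 0.1435 ≈ 2439.0244.
Intermediate flow from G to S: z_GS = a_GS · x_S = 0.25 × 350.00 / 0.1435 = 87.50 / 0.1435 ≈ 609.76.

z_GS = 609.76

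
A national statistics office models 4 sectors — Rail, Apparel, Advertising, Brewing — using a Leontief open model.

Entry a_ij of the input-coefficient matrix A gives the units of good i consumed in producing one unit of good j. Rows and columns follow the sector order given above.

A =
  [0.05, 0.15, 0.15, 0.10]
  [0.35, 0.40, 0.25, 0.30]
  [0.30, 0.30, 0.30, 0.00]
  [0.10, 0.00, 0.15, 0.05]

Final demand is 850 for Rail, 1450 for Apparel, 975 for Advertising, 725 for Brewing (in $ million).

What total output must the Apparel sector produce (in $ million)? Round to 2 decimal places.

I − A =
  [   0.95    -0.15    -0.15    -0.10]
  [  -0.35     0.60    -0.25    -0.30]
  [  -0.30    -0.30     0.70     0.00]
  [  -0.10     0.00    -0.15     0.95]
Compute the cofactors C_ij = (−1)^(i+j)·(3×3 minor ij) of I−A; the adjugate is their transpose:
adj(I−A) = Cᵀ =
  [ 0.314250   0.147000   0.136875   0.079500]
  [ 0.338500   0.577500   0.325500   0.218000]
  [ 0.279750   0.310500   0.481125   0.127500]
  [ 0.077250   0.064500   0.090375   0.237000]
det(I−A) = Σ_j (I−A)_1j·C_1j = (0.95)(0.314250) + (-0.15)(0.338500) + (-0.15)(0.279750) + (-0.10)(0.077250) = 0.198075
(I − A)⁻¹ = adj(I−A) / det(I−A) ≈
  [   1.5865     0.7421     0.6910     0.4014]
  [   1.7089     2.9156     1.6433     1.1006]
  [   1.4123     1.5676     2.4290     0.6437]
  [   0.3900     0.3256     0.4563     1.1965]
x = (I − A)⁻¹ d = adj(I−A)·d / det(I−A), with det(I−A) = 0.198075:
  x_1 = (0.314250·850 + 0.147000·1450 + 0.136875·975 + 0.079500·725) / 0.198075 = 671.353125 / 0.198075 ≈ 3389.39
  x_2 = (0.338500·850 + 0.577500·1450 + 0.325500·975 + 0.218000·725) / 0.198075 = 1600.5125 / 0.198075 ≈ 8080.34
  x_3 = (0.279750·850 + 0.310500·1450 + 0.481125·975 + 0.127500·725) / 0.198075 = 1249.546875 / 0.198075 ≈ 6308.45
  x_4 = (0.077250·850 + 0.064500·1450 + 0.090375·975 + 0.237000·725) / 0.198075 = 419.128125 / 0.198075 ≈ 2116.01

x_2 = 8080.34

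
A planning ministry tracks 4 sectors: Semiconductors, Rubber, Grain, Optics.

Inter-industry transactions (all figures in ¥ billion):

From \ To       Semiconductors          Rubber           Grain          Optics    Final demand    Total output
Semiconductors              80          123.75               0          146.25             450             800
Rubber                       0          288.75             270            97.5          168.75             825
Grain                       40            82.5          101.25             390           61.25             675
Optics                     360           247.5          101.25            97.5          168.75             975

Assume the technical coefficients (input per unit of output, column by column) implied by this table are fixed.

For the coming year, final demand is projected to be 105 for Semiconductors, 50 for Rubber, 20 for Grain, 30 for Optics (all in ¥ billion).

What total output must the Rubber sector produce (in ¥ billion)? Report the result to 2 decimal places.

Technical coefficients a_ij = z_ij / X_j:
  a_SS = 80/800 = 0.10, a_RS = 0/800 = 0.00, a_GS = 40/800 = 0.05, a_OS = 360/800 = 0.45
  a_SR = 123.75/825 = 0.15, a_RR = 288.75/825 = 0.35, a_GR = 82.5/825 = 0.10, a_OR = 247.5/825 = 0.30
  a_SG = 0/675 = 0.00, a_RG = 270/675 = 0.40, a_GG = 101.25/675 = 0.15, a_OG = 101.25/675 = 0.15
  a_SO = 146.25/975 = 0.15, a_RO = 97.5/975 = 0.10, a_GO = 390/975 = 0.40, a_OO = 97.5/975 = 0.10
I − A =
  [   0.90    -0.15     0.00    -0.15]
  [   0.00     0.65    -0.40    -0.10]
  [  -0.05    -0.10     0.85    -0.40]
  [  -0.45    -0.30    -0.15     0.90]
Compute the cofactors C_ij = (−1)^(i+j)·(3×3 minor ij) of I−A; the adjugate is their transpose:
adj(I−A) = Cᵀ =
  [ 0.347250   0.146250   0.088875   0.113625]
  [ 0.129000   0.576000   0.310500   0.223500]
  [ 0.149250   0.218250   0.448875   0.248625]
  [ 0.241500   0.301500   0.222750   0.458250]
det(I−A) = Σ_j (I−A)_1j·C_1j = (0.90)(0.347250) + (-0.15)(0.129000) + (0.00)(0.149250) + (-0.15)(0.241500) = 0.25695
(I − A)⁻¹ = adj(I−A) / det(I−A) ≈
  [   1.3514     0.5692     0.3459     0.4422]
  [   0.5020     2.2417     1.2084     0.8698]
  [   0.5809     0.8494     1.7469     0.9676]
  [   0.9399     1.1734     0.8669     1.7834]
x = (I − A)⁻¹ d = adj(I−A)·d / det(I−A), with det(I−A) = 0.25695:
  x_S = (0.347250·105 + 0.146250·50 + 0.088875·20 + 0.113625·30) / 0.25695 = 48.96 / 0.25695 ≈ 190.54
  x_R = (0.129000·105 + 0.576000·50 + 0.310500·20 + 0.223500·30) / 0.25695 = 55.26 / 0.25695 ≈ 215.06
  x_G = (0.149250·105 + 0.218250·50 + 0.448875·20 + 0.248625·30) / 0.25695 = 43.02 / 0.25695 ≈ 167.43
  x_O = (0.241500·105 + 0.301500·50 + 0.222750·20 + 0.458250·30) / 0.25695 = 58.635 / 0.25695 ≈ 228.20

x_R = 215.06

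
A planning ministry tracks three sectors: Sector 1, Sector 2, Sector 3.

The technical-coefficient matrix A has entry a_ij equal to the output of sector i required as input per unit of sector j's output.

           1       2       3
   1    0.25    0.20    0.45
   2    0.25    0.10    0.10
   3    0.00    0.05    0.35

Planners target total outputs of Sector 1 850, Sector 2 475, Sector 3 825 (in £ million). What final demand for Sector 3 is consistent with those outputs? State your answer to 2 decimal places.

d_3 = 512.50

I − A =
  [   0.75    -0.20    -0.45]
  [  -0.25     0.90    -0.10]
  [   0.00    -0.05     0.65]
d = (I − A) x:
  d_1 = (+0.75)·850 + (-0.20)·475 + (-0.45)·825 = 171.25
  d_2 = (-0.25)·850 + (+0.90)·475 + (-0.10)·825 = 132.50
  d_3 = (+0.00)·850 + (-0.05)·475 + (+0.65)·825 = 512.50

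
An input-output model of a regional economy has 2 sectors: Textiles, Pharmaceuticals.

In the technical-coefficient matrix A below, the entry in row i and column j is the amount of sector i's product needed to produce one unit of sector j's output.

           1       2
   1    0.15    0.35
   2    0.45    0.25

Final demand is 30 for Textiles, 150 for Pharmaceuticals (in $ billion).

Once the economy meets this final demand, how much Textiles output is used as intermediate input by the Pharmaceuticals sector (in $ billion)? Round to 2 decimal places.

I − A =
  [   0.85    -0.35]
  [  -0.45     0.75]
det(I−A) = (0.85)(0.75) − (-0.35)(-0.45) = 0.4800
adj(I−A) = [[0.75, 0.35], [0.45, 0.85]]
(I − A)⁻¹ = adj(I−A) / det(I−A) ≈
  [   1.5625     0.7292]
  [   0.9375     1.7708]
First solve x = (I − A)⁻¹ d = adj(I−A)·d / det(I−A); in particular x_2 = (0.45·30 + 0.85·150) / 0.4800 = 141.00 / 0.4800 = 293.7500.
Intermediate flow from 1 to 2: z_12 = a_12 · x_2 = 0.35 × 141.00 / 0.4800 = 49.35 / 0.4800 ≈ 102.81.

z_12 = 102.81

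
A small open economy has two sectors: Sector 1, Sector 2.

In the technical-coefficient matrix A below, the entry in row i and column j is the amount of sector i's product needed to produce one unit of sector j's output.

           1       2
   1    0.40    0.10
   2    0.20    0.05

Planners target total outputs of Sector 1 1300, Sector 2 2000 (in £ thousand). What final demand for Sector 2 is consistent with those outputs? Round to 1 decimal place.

I − A =
  [   0.60    -0.10]
  [  -0.20     0.95]
d = (I − A) x:
  d_1 = (+0.60)·1300 + (-0.10)·2000 = 580.0
  d_2 = (-0.20)·1300 + (+0.95)·2000 = 1640.0

d_2 = 1640.0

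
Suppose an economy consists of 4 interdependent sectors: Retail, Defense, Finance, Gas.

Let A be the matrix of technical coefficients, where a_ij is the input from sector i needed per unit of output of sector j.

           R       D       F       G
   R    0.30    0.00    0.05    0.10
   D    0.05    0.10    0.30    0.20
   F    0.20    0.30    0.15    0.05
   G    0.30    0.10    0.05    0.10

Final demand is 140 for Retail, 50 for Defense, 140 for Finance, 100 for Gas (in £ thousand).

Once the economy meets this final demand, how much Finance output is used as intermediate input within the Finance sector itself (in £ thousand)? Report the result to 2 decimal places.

z_FF = 48.08

I − A =
  [   0.70     0.00    -0.05    -0.10]
  [  -0.05     0.90    -0.30    -0.20]
  [  -0.20    -0.30     0.85    -0.05]
  [  -0.30    -0.10    -0.05     0.90]
Compute the cofactors C_ij = (−1)^(i+j)·(3×3 minor ij) of I−A; the adjugate is their transpose:
adj(I−A) = Cᵀ =
  [ 0.583750   0.023750   0.047000   0.072750]
  [ 0.149625   0.497500   0.192500   0.137875]
  [ 0.203250   0.185500   0.525500   0.093000]
  [ 0.222500   0.073500   0.066250   0.462750]
det(I−A) = Σ_j (I−A)_1j·C_1j = (0.70)(0.583750) + (0.00)(0.149625) + (-0.05)(0.203250) + (-0.10)(0.222500) = 0.3762125
(I − A)⁻¹ = adj(I−A) / det(I−A) ≈
  [   1.5516     0.0631     0.1249     0.1934]
  [   0.3977     1.3224     0.5117     0.3665]
  [   0.5403     0.4931     1.3968     0.2472]
  [   0.5914     0.1954     0.1761     1.2300]
First solve x = (I − A)⁻¹ d = adj(I−A)·d / det(I−A); in particular x_F = (0.203250·140 + 0.185500·50 + 0.525500·140 + 0.093000·100) / 0.3762125 = 120.60 / 0.3762125 ≈ 320.5635.
Intermediate flow from F to F: z_FF = a_FF · x_F = 0.15 × 120.60 / 0.3762125 = 18.09 / 0.3762125 ≈ 48.08.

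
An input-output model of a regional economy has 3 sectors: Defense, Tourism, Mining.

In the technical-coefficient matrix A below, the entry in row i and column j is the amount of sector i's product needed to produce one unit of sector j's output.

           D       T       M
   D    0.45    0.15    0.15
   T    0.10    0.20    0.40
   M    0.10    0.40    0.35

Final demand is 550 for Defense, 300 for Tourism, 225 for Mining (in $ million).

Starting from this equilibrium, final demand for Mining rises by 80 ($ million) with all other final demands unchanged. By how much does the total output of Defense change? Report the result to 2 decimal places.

I − A =
  [   0.55    -0.15    -0.15]
  [  -0.10     0.80    -0.40]
  [  -0.10    -0.40     0.65]
Cofactors of I−A, C_ij = (−1)^(i+j)·(minor ij) (rows/columns in the sector order above):
  C_11 = (0.80)(0.65) − (-0.40)(-0.40) = 0.3600
  C_12 = −[(-0.10)(0.65) − (-0.40)(-0.10)] = 0.1050
  C_13 = (-0.10)(-0.40) − (0.80)(-0.10) = 0.1200
  C_21 = −[(-0.15)(0.65) − (-0.15)(-0.40)] = 0.1575
  C_22 = (0.55)(0.65) − (-0.15)(-0.10) = 0.3425
  C_23 = −[(0.55)(-0.40) − (-0.15)(-0.10)] = 0.2350
  C_31 = (-0.15)(-0.40) − (-0.15)(0.80) = 0.1800
  C_32 = −[(0.55)(-0.40) − (-0.15)(-0.10)] = 0.2350
  C_33 = (0.55)(0.80) − (-0.15)(-0.10) = 0.4250
det(I−A) = Σ_j (I−A)_1j·C_1j = (0.55)(0.3600) + (-0.15)(0.1050) + (-0.15)(0.1200) = 0.16425
adj(I−A) = Cᵀ =
  [ 0.3600   0.1575   0.1800]
  [ 0.1050   0.3425   0.2350]
  [ 0.1200   0.2350   0.4250]
(I − A)⁻¹ = adj(I−A) / det(I−A) ≈
  [   2.1918     0.9589     1.0959]
  [   0.6393     2.0852     1.4307]
  [   0.7306     1.4307     2.5875]
Δx = (I − A)⁻¹ Δd with Δd having +80 in the Mining component and 0 elsewhere.
So Δx_D = L_DM · (+80), where L_DM = adj(I−A)_DM / det(I−A) = 0.1800 / 0.16425.
Δx_D = 0.1800 × (+80) / 0.16425 = 14.40 / 0.16425 ≈ 87.67.

Δx_D = 87.67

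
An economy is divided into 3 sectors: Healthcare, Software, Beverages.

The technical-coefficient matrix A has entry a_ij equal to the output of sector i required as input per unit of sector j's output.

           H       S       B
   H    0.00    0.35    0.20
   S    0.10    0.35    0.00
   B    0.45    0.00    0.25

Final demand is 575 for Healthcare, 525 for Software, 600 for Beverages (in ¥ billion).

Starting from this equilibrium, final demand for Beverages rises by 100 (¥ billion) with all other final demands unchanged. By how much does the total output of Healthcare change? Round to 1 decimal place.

I − A =
  [   1.00    -0.35    -0.20]
  [  -0.10     0.65     0.00]
  [  -0.45     0.00     0.75]
Cofactors of I−A, C_ij = (−1)^(i+j)·(minor ij) (rows/columns in the sector order above):
  C_11 = (0.65)(0.75) − (0.00)(0.00) = 0.4875
  C_12 = −[(-0.10)(0.75) − (0.00)(-0.45)] = 0.0750
  C_13 = (-0.10)(0.00) − (0.65)(-0.45) = 0.2925
  C_21 = −[(-0.35)(0.75) − (-0.20)(0.00)] = 0.2625
  C_22 = (1.00)(0.75) − (-0.20)(-0.45) = 0.6600
  C_23 = −[(1.00)(0.00) − (-0.35)(-0.45)] = 0.1575
  C_31 = (-0.35)(0.00) − (-0.20)(0.65) = 0.1300
  C_32 = −[(1.00)(0.00) − (-0.20)(-0.10)] = 0.0200
  C_33 = (1.00)(0.65) − (-0.35)(-0.10) = 0.6150
det(I−A) = Σ_j (I−A)_1j·C_1j = (1.00)(0.4875) + (-0.35)(0.0750) + (-0.20)(0.2925) = 0.40275
adj(I−A) = Cᵀ =
  [ 0.4875   0.2625   0.1300]
  [ 0.0750   0.6600   0.0200]
  [ 0.2925   0.1575   0.6150]
(I − A)⁻¹ = adj(I−A) / det(I−A) ≈
  [   1.2104     0.6518     0.3228]
  [   0.1862     1.6387     0.0497]
  [   0.7263     0.3911     1.5270]
Δx = (I − A)⁻¹ Δd with Δd having +100 in the Beverages component and 0 elsewhere.
So Δx_H = L_HB · (+100), where L_HB = adj(I−A)_HB / det(I−A) = 0.1300 / 0.40275.
Δx_H = 0.1300 × (+100) / 0.40275 = 13.00 / 0.40275 ≈ 32.3.

Δx_H = 32.3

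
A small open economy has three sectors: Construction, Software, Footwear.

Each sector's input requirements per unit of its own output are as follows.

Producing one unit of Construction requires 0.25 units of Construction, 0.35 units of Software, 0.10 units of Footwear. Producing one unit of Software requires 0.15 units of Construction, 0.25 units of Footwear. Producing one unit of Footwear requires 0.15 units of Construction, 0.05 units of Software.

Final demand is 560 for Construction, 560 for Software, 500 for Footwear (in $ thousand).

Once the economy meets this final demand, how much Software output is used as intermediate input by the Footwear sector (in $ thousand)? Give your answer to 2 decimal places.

z_SF = 43.01

I − A =
  [   0.75    -0.15    -0.15]
  [  -0.35     1.00    -0.05]
  [  -0.10    -0.25     1.00]
Cofactors of I−A, C_ij = (−1)^(i+j)·(minor ij) (rows/columns in the sector order above):
  C_11 = (1.00)(1.00) − (-0.05)(-0.25) = 0.9875
  C_12 = −[(-0.35)(1.00) − (-0.05)(-0.10)] = 0.3550
  C_13 = (-0.35)(-0.25) − (1.00)(-0.10) = 0.1875
  C_21 = −[(-0.15)(1.00) − (-0.15)(-0.25)] = 0.1875
  C_22 = (0.75)(1.00) − (-0.15)(-0.10) = 0.7350
  C_23 = −[(0.75)(-0.25) − (-0.15)(-0.10)] = 0.2025
  C_31 = (-0.15)(-0.05) − (-0.15)(1.00) = 0.1575
  C_32 = −[(0.75)(-0.05) − (-0.15)(-0.35)] = 0.0900
  C_33 = (0.75)(1.00) − (-0.15)(-0.35) = 0.6975
det(I−A) = Σ_j (I−A)_1j·C_1j = (0.75)(0.9875) + (-0.15)(0.3550) + (-0.15)(0.1875) = 0.65925
adj(I−A) = Cᵀ =
  [ 0.9875   0.1875   0.1575]
  [ 0.3550   0.7350   0.0900]
  [ 0.1875   0.2025   0.6975]
(I − A)⁻¹ = adj(I−A) / det(I−A) ≈
  [   1.4979     0.2844     0.2389]
  [   0.5385     1.1149     0.1365]
  [   0.2844     0.3072     1.0580]
First solve x = (I − A)⁻¹ d = adj(I−A)·d / det(I−A); in particular x_F = (0.1875·560 + 0.2025·560 + 0.6975·500) / 0.65925 = 567.15 / 0.65925 ≈ 860.2958.
Intermediate flow from S to F: z_SF = a_SF · x_F = 0.05 × 567.15 / 0.65925 = 28.3575 / 0.65925 ≈ 43.01.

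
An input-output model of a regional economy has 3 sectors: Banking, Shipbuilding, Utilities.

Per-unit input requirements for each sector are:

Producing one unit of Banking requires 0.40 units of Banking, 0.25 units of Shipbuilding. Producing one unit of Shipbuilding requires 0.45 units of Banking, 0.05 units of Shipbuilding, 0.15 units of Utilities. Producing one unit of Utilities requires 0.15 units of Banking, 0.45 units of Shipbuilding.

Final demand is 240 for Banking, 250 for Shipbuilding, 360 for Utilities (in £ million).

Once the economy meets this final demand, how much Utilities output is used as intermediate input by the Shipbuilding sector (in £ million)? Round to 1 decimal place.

z_US = 116.9

I − A =
  [   0.60    -0.45    -0.15]
  [  -0.25     0.95    -0.45]
  [   0.00    -0.15     1.00]
Cofactors of I−A, C_ij = (−1)^(i+j)·(minor ij) (rows/columns in the sector order above):
  C_11 = (0.95)(1.00) − (-0.45)(-0.15) = 0.8825
  C_12 = −[(-0.25)(1.00) − (-0.45)(0.00)] = 0.2500
  C_13 = (-0.25)(-0.15) − (0.95)(0.00) = 0.0375
  C_21 = −[(-0.45)(1.00) − (-0.15)(-0.15)] = 0.4725
  C_22 = (0.60)(1.00) − (-0.15)(0.00) = 0.6000
  C_23 = −[(0.60)(-0.15) − (-0.45)(0.00)] = 0.0900
  C_31 = (-0.45)(-0.45) − (-0.15)(0.95) = 0.3450
  C_32 = −[(0.60)(-0.45) − (-0.15)(-0.25)] = 0.3075
  C_33 = (0.60)(0.95) − (-0.45)(-0.25) = 0.4575
det(I−A) = Σ_j (I−A)_1j·C_1j = (0.60)(0.8825) + (-0.45)(0.2500) + (-0.15)(0.0375) = 0.411375
adj(I−A) = Cᵀ =
  [ 0.8825   0.4725   0.3450]
  [ 0.2500   0.6000   0.3075]
  [ 0.0375   0.0900   0.4575]
(I − A)⁻¹ = adj(I−A) / det(I−A) ≈
  [   2.1452     1.1486     0.8387]
  [   0.6077     1.4585     0.7475]
  [   0.0912     0.2188     1.1121]
First solve x = (I − A)⁻¹ d = adj(I−A)·d / det(I−A); in particular x_S = (0.2500·240 + 0.6000·250 + 0.3075·360) / 0.411375 = 320.70 / 0.411375 ≈ 779.581.
Intermediate flow from U to S: z_US = a_US · x_S = 0.15 × 320.70 / 0.411375 = 48.105 / 0.411375 ≈ 116.9.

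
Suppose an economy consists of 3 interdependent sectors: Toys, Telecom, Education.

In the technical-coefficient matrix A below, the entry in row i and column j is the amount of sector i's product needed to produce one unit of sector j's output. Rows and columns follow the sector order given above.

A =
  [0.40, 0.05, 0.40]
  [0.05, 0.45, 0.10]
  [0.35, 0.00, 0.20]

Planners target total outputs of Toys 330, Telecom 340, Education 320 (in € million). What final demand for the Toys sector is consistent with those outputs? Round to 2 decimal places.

I − A =
  [   0.60    -0.05    -0.40]
  [  -0.05     0.55    -0.10]
  [  -0.35     0.00     0.80]
d = (I − A) x:
  d_1 = (+0.60)·330 + (-0.05)·340 + (-0.40)·320 = 53.00
  d_2 = (-0.05)·330 + (+0.55)·340 + (-0.10)·320 = 138.50
  d_3 = (-0.35)·330 + (+0.00)·340 + (+0.80)·320 = 140.50

d_1 = 53.00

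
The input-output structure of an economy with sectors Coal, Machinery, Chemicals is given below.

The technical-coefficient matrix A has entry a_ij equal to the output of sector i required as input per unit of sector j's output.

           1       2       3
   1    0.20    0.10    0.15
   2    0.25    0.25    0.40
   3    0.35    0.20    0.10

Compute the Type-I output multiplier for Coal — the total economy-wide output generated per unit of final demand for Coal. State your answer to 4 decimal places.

m_1 = 3.2410

I − A =
  [   0.80    -0.10    -0.15]
  [  -0.25     0.75    -0.40]
  [  -0.35    -0.20     0.90]
Cofactors of I−A, C_ij = (−1)^(i+j)·(minor ij) (rows/columns in the sector order above):
  C_11 = (0.75)(0.90) − (-0.40)(-0.20) = 0.5950
  C_12 = −[(-0.25)(0.90) − (-0.40)(-0.35)] = 0.3650
  C_13 = (-0.25)(-0.20) − (0.75)(-0.35) = 0.3125
  C_21 = −[(-0.10)(0.90) − (-0.15)(-0.20)] = 0.1200
  C_22 = (0.80)(0.90) − (-0.15)(-0.35) = 0.6675
  C_23 = −[(0.80)(-0.20) − (-0.10)(-0.35)] = 0.1950
  C_31 = (-0.10)(-0.40) − (-0.15)(0.75) = 0.1525
  C_32 = −[(0.80)(-0.40) − (-0.15)(-0.25)] = 0.3575
  C_33 = (0.80)(0.75) − (-0.10)(-0.25) = 0.5750
det(I−A) = Σ_j (I−A)_1j·C_1j = (0.80)(0.5950) + (-0.10)(0.3650) + (-0.15)(0.3125) = 0.392625
adj(I−A) = Cᵀ =
  [ 0.5950   0.1200   0.1525]
  [ 0.3650   0.6675   0.3575]
  [ 0.3125   0.1950   0.5750]
(I − A)⁻¹ = adj(I−A) / det(I−A) ≈
  [   1.51544     0.30564     0.38841]
  [   0.92964     1.70010     0.91054]
  [   0.79592     0.49666     1.46450]
The output multiplier for sector j is the column-j sum of the Leontief inverse (I − A)⁻¹ = adj(I−A) / det(I−A).
Column 1 of adj(I−A): (0.5950, 0.3650, 0.3125); det(I−A) = 0.392625.
m_1 = (0.5950 + 0.3650 + 0.3125) / 0.392625 = 1.2725 / 0.392625 ≈ 3.2410.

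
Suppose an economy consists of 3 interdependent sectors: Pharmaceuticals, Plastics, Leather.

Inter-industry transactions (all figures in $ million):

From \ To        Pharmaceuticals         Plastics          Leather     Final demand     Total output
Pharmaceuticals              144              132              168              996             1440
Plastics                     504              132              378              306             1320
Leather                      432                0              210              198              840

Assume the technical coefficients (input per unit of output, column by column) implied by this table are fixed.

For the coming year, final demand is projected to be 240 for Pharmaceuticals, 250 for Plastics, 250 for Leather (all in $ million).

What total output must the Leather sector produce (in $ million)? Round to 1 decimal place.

Technical coefficients a_ij = z_ij / X_j:
  a_11 = 144/1440 = 0.10, a_21 = 504/1440 = 0.35, a_31 = 432/1440 = 0.30
  a_12 = 132/1320 = 0.10, a_22 = 132/1320 = 0.10, a_32 = 0/1320 = 0.00
  a_13 = 168/840 = 0.20, a_23 = 378/840 = 0.45, a_33 = 210/840 = 0.25
I − A =
  [   0.90    -0.10    -0.20]
  [  -0.35     0.90    -0.45]
  [  -0.30     0.00     0.75]
Cofactors of I−A, C_ij = (−1)^(i+j)·(minor ij) (rows/columns in the sector order above):
  C_11 = (0.90)(0.75) − (-0.45)(0.00) = 0.6750
  C_12 = −[(-0.35)(0.75) − (-0.45)(-0.30)] = 0.3975
  C_13 = (-0.35)(0.00) − (0.90)(-0.30) = 0.2700
  C_21 = −[(-0.10)(0.75) − (-0.20)(0.00)] = 0.0750
  C_22 = (0.90)(0.75) − (-0.20)(-0.30) = 0.6150
  C_23 = −[(0.90)(0.00) − (-0.10)(-0.30)] = 0.0300
  C_31 = (-0.10)(-0.45) − (-0.20)(0.90) = 0.2250
  C_32 = −[(0.90)(-0.45) − (-0.20)(-0.35)] = 0.4750
  C_33 = (0.90)(0.90) − (-0.10)(-0.35) = 0.7750
det(I−A) = Σ_j (I−A)_1j·C_1j = (0.90)(0.6750) + (-0.10)(0.3975) + (-0.20)(0.2700) = 0.51375
adj(I−A) = Cᵀ =
  [ 0.6750   0.0750   0.2250]
  [ 0.3975   0.6150   0.4750]
  [ 0.2700   0.0300   0.7750]
(I − A)⁻¹ = adj(I−A) / det(I−A) ≈
  [   1.3139     0.1460     0.4380]
  [   0.7737     1.1971     0.9246]
  [   0.5255     0.0584     1.5085]
x = (I − A)⁻¹ d = adj(I−A)·d / det(I−A), with det(I−A) = 0.51375:
  x_1 = (0.6750·240 + 0.0750·250 + 0.2250·250) / 0.51375 = 237.00 / 0.51375 ≈ 461.3
  x_2 = (0.3975·240 + 0.6150·250 + 0.4750·250) / 0.51375 = 367.90 / 0.51375 ≈ 716.1
  x_3 = (0.2700·240 + 0.0300·250 + 0.7750·250) / 0.51375 = 266.05 / 0.51375 ≈ 517.9

x_3 = 517.9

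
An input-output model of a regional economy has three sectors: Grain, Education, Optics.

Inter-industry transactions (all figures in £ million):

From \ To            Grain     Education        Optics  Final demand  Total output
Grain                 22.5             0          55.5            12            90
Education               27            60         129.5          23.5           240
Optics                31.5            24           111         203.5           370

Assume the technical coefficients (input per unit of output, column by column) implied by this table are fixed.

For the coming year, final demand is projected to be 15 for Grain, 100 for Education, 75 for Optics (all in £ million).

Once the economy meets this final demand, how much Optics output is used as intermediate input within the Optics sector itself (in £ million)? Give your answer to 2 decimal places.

z_33 = 50.13

Technical coefficients a_ij = z_ij / X_j:
  a_11 = 22.5/90 = 0.25, a_21 = 27/90 = 0.30, a_31 = 31.5/90 = 0.35
  a_12 = 0/240 = 0.00, a_22 = 60/240 = 0.25, a_32 = 24/240 = 0.10
  a_13 = 55.5/370 = 0.15, a_23 = 129.5/370 = 0.35, a_33 = 111/370 = 0.30
I − A =
  [   0.75     0.00    -0.15]
  [  -0.30     0.75    -0.35]
  [  -0.35    -0.10     0.70]
Cofactors of I−A, C_ij = (−1)^(i+j)·(minor ij) (rows/columns in the sector order above):
  C_11 = (0.75)(0.70) − (-0.35)(-0.10) = 0.4900
  C_12 = −[(-0.30)(0.70) − (-0.35)(-0.35)] = 0.3325
  C_13 = (-0.30)(-0.10) − (0.75)(-0.35) = 0.2925
  C_21 = −[(0.00)(0.70) − (-0.15)(-0.10)] = 0.0150
  C_22 = (0.75)(0.70) − (-0.15)(-0.35) = 0.4725
  C_23 = −[(0.75)(-0.10) − (0.00)(-0.35)] = 0.0750
  C_31 = (0.00)(-0.35) − (-0.15)(0.75) = 0.1125
  C_32 = −[(0.75)(-0.35) − (-0.15)(-0.30)] = 0.3075
  C_33 = (0.75)(0.75) − (0.00)(-0.30) = 0.5625
det(I−A) = Σ_j (I−A)_1j·C_1j = (0.75)(0.4900) + (0.00)(0.3325) + (-0.15)(0.2925) = 0.323625
adj(I−A) = Cᵀ =
  [ 0.4900   0.0150   0.1125]
  [ 0.3325   0.4725   0.3075]
  [ 0.2925   0.0750   0.5625]
(I − A)⁻¹ = adj(I−A) / det(I−A) ≈
  [   1.5141     0.0463     0.3476]
  [   1.0274     1.4600     0.9502]
  [   0.9038     0.2317     1.7381]
First solve x = (I − A)⁻¹ d = adj(I−A)·d / det(I−A); in particular x_3 = (0.2925·15 + 0.0750·100 + 0.5625·75) / 0.323625 = 54.075 / 0.323625 ≈ 167.0915.
Intermediate flow from 3 to 3: z_33 = a_33 · x_3 = 0.30 × 54.075 / 0.323625 = 16.2225 / 0.323625 ≈ 50.13.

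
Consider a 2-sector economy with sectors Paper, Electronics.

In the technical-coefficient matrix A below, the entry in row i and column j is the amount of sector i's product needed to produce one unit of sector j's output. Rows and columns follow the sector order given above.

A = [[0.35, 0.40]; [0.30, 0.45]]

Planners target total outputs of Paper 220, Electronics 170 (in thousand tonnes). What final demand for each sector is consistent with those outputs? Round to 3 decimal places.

I − A =
  [   0.65    -0.40]
  [  -0.30     0.55]
d = (I − A) x:
  d_1 = (+0.65)·220 + (-0.40)·170 = 75.000
  d_2 = (-0.30)·220 + (+0.55)·170 = 27.500

d_1 = 75.000, d_2 = 27.500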